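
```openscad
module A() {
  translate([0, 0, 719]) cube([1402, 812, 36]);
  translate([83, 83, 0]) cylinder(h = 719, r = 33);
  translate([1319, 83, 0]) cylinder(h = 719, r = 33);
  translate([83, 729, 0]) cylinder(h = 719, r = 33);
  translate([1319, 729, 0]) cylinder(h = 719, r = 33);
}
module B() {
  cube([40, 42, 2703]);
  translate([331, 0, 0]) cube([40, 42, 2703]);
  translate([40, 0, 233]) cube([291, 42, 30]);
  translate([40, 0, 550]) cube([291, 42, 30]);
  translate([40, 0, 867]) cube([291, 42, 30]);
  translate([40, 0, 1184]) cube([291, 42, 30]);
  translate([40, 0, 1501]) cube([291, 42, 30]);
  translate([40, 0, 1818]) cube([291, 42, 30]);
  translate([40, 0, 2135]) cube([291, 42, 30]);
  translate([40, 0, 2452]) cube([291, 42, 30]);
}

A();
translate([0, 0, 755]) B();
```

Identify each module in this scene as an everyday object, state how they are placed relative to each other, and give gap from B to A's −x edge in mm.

A is a table. B is a ladder. The ladder is on top of the table. The gap from the ladder to the table's −x edge is 0 mm.

The ladder's min-x is at 0; the table's min-x is 0; gap = 0 mm.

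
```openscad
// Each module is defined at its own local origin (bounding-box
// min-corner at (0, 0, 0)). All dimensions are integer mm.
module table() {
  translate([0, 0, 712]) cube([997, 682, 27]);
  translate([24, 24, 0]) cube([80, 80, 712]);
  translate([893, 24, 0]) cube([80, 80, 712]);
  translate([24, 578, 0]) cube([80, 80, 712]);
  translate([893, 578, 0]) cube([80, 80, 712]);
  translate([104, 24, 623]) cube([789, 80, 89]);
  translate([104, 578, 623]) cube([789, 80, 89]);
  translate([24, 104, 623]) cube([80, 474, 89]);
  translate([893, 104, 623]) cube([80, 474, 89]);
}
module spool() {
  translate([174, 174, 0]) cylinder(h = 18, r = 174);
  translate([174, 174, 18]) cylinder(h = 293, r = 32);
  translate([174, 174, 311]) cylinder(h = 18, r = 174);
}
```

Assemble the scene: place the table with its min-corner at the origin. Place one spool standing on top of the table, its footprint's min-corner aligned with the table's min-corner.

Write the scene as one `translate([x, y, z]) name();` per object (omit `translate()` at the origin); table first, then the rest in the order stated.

table();
translate([0, 0, 739]) spool();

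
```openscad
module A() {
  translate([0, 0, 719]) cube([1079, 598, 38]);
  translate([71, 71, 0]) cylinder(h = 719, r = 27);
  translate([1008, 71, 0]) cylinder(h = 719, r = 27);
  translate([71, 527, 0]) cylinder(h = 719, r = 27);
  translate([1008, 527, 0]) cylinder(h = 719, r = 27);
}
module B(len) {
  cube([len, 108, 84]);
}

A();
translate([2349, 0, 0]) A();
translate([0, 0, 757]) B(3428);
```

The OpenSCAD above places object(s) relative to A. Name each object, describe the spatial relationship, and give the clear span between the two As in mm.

A is a table. B is a beam. A beam spans the tops of two tables. The clear span between the two tables is 1270 mm.

Second table starts at x = 2349; first ends at x = 1079; clear span = 2349 − 1079 = 1270 mm.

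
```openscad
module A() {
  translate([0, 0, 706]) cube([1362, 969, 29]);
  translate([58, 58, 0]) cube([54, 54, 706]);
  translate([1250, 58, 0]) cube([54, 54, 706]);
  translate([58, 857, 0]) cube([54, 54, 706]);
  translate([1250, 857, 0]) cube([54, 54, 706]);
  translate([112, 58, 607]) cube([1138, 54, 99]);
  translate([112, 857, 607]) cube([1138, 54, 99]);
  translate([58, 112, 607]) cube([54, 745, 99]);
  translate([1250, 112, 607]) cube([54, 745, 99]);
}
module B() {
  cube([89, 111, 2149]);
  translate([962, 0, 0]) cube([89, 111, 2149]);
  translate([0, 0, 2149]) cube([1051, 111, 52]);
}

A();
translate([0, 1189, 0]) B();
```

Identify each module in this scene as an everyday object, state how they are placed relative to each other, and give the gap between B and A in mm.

The door frame's nearest face is 220 mm from the table's +y face.

A is a table. B is a door frame. The door frame is on the floor beside the table on its +y side. The gap between the door frame and the table is 220 mm.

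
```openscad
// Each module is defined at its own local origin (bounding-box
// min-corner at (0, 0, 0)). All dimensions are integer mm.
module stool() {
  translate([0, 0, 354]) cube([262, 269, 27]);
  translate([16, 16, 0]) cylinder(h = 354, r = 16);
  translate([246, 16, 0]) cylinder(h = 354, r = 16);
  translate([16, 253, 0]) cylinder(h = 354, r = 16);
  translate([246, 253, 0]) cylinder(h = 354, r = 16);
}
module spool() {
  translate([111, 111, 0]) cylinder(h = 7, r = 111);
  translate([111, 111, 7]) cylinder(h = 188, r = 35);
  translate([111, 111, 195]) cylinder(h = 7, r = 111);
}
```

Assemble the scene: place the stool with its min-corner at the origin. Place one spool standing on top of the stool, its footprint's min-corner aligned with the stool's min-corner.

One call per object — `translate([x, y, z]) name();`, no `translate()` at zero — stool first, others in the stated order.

stool();
translate([0, 0, 381]) spool();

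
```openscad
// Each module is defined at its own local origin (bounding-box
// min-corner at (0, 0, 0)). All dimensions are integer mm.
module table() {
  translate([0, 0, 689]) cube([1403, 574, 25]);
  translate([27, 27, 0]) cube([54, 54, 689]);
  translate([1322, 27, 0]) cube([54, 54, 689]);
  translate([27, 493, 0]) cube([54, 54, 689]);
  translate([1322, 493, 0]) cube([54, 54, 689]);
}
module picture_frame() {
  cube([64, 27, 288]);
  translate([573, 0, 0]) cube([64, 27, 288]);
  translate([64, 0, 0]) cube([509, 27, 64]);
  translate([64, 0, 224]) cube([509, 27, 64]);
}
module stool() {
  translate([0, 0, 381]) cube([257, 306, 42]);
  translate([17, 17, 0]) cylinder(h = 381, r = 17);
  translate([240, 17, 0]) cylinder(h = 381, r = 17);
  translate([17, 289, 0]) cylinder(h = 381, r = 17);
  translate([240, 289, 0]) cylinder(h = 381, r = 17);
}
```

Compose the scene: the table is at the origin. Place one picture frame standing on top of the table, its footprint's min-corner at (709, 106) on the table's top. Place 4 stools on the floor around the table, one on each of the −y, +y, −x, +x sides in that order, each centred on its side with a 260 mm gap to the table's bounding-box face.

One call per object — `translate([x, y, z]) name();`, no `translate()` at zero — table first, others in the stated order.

table();
translate([709, 106, 714]) picture_frame();
translate([573, -566, 0]) stool();
translate([573, 834, 0]) stool();
translate([-517, 134, 0]) stool();
translate([1663, 134, 0]) stool();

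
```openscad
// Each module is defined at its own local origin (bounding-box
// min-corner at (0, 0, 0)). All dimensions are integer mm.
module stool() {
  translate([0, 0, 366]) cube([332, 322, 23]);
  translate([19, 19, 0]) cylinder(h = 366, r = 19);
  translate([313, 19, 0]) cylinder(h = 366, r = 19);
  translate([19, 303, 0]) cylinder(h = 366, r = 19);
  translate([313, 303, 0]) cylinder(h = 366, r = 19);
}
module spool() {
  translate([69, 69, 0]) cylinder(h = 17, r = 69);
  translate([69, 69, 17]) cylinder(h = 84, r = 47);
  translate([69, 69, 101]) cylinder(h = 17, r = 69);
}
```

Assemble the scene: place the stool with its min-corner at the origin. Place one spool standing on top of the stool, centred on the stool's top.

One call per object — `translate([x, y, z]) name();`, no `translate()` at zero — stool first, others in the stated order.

stool();
translate([97, 92, 389]) spool();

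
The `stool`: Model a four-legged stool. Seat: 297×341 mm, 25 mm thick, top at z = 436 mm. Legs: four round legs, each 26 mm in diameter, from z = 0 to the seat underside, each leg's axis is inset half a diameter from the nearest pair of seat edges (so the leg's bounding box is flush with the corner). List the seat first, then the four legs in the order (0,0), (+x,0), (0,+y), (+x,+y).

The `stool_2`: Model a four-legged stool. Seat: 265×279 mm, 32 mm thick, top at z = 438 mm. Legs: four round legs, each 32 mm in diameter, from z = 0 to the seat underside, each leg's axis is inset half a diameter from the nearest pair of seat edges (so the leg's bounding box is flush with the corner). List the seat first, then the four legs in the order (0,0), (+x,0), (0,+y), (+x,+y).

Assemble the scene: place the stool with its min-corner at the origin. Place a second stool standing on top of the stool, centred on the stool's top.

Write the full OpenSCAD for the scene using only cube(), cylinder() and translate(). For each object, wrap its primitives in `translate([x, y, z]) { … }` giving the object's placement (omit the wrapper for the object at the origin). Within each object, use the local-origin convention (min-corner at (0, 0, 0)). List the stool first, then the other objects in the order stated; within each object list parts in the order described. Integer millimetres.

translate([0, 0, 411]) cube([297, 341, 25]);
translate([13, 13, 0]) cylinder(h = 411, r = 13);
translate([284, 13, 0]) cylinder(h = 411, r = 13);
translate([13, 328, 0]) cylinder(h = 411, r = 13);
translate([284, 328, 0]) cylinder(h = 411, r = 13);
translate([16, 31, 436]) {
  translate([0, 0, 406]) cube([265, 279, 32]);
  translate([16, 16, 0]) cylinder(h = 406, r = 16);
  translate([249, 16, 0]) cylinder(h = 406, r = 16);
  translate([16, 263, 0]) cylinder(h = 406, r = 16);
  translate([249, 263, 0]) cylinder(h = 406, r = 16);
}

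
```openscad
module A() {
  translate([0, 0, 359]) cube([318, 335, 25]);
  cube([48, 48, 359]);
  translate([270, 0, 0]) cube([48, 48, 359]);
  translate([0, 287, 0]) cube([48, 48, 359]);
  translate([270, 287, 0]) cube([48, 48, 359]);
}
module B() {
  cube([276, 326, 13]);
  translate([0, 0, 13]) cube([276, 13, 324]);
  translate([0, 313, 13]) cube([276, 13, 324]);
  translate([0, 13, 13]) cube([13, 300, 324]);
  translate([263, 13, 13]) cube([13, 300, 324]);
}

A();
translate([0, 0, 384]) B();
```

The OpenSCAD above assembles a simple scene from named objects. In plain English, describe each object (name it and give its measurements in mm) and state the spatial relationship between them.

A is a simple wooden stool: a rectangular seat 318 mm (x) by 335 mm (y), 25 mm thick, top face at z = 384 mm, on four square legs, each 48×48 mm in cross-section. The legs rest on z = 0, each flush with a corner of the seat.

B is an open-topped rectangular box: outside dimensions 276×326×337 mm, with a uniform wall and base thickness of 13 mm. The base is a full 276×326 slab on the floor; four walls sit on top of the base. The front and back walls (the −y and +y sides) span the full width; the two side walls fit between them.

The open box is on top of the stool.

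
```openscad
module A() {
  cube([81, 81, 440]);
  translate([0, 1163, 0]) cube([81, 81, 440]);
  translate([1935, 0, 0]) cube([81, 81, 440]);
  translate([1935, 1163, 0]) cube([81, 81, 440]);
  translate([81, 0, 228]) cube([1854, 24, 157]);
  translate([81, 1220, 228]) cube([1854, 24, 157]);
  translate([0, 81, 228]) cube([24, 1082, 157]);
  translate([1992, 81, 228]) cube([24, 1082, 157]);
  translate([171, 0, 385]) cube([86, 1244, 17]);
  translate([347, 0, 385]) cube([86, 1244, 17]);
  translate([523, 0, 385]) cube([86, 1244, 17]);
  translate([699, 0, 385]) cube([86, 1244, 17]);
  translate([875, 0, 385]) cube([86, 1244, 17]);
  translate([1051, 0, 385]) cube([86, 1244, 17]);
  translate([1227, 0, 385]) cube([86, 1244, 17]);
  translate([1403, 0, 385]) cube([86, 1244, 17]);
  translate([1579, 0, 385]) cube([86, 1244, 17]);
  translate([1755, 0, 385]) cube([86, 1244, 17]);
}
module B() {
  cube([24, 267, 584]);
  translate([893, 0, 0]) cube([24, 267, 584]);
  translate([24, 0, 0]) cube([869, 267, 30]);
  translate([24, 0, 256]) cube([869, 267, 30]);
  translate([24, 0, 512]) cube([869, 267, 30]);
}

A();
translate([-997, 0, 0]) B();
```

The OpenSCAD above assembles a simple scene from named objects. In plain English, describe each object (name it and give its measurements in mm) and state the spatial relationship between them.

A is a bed frame 2016 mm long (x) by 1244 mm wide (y). Four 81×81 mm corner posts, 440 mm tall, at the corners of the footprint. Four rails of 24 mm thickness and 157 mm height run between adjacent posts with their undersides at z = 228 mm, their outer faces flush with the outside of the frame (the two x-running rails run between the posts' inner faces; the two y-running rails run between the posts' inner faces). 10 slats, each 86 mm wide (x) and 17 mm thick, lie across the top of the two x-running rails, running the full 1244 mm width of the frame in y; the slats are evenly spaced along x between the inner faces of the end posts with equal gaps (rounded down to the nearest mm) at the −x end and between each pair — any rounding remainder accumulates at the +x end.

B is a bookshelf 917 mm wide overall, 267 mm deep and 584 mm tall. The two sides are 24 mm thick vertical panels. 3 horizontal shelves of 30 mm thickness span between the inner faces of the sides; the lowest shelf sits on the floor and shelves are stacked with a clear vertical gap of 226 mm between each pair.

The bookshelf is on the floor beside the bed frame on its −x side.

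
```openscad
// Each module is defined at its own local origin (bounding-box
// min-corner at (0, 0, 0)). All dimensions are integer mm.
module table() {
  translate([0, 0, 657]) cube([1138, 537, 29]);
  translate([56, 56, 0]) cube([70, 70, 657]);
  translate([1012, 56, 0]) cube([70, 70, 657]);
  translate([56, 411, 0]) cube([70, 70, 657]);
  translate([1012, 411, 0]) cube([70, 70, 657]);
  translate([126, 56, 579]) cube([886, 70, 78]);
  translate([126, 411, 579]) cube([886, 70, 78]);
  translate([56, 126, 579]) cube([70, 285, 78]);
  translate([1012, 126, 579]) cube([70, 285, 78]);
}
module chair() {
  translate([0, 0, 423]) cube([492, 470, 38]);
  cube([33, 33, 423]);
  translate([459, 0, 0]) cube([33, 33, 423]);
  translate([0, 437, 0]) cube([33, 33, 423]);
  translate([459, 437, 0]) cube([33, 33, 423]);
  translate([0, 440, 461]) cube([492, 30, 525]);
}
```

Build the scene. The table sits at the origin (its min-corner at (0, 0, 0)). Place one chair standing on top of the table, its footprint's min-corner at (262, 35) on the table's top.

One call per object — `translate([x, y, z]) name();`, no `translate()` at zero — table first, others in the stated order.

table();
translate([262, 35, 686]) chair();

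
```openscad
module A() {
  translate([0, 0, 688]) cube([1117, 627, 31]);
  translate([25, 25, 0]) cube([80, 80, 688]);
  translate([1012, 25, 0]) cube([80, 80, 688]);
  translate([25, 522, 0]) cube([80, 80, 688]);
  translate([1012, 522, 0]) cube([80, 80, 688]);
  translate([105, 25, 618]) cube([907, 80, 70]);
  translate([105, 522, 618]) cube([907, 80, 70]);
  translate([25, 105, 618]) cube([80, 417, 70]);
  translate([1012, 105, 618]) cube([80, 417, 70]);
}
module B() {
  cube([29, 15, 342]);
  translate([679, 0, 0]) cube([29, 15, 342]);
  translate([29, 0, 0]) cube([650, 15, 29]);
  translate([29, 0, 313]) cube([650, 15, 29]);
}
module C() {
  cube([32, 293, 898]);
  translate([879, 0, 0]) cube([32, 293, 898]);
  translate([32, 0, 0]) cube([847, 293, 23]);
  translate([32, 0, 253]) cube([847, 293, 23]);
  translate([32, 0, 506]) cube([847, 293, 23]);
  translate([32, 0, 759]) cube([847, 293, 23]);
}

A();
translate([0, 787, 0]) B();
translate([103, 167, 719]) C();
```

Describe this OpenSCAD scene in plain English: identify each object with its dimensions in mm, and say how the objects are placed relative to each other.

A is a table: top 1117 mm (x) × 627 mm (y), 31 mm thick, upper face at z = 719 mm, on four 80×80 mm square legs, each inset 25 mm from the nearest pair of top edges, running from z = 0 to the bottom of the top. Four apron rails, 80 mm thick and 70 mm tall, run between adjacent legs with their top edges flush with the underside of the top and their outer faces flush with the legs' outer faces.

B is a rectangular picture frame lying in the x–z plane (depth along y). The opening is 650 mm wide (x) by 284 mm tall (z), surrounded by a border 29 mm wide on all four sides. The frame is 15 mm deep and is made of two full-height vertical stiles with two horizontal rails fitted between them.

C is an open bookshelf. Two side panels, each 32 mm thick, 293 mm deep and 898 mm tall, stand 911 mm apart (outside-to-outside). Between them sit 4 shelves, each 23 mm thick and 293 mm deep, spanning the full gap between the sides. The bottom shelf rests on the floor (its underside at z = 0) and the clear gap between one shelf's top and the next shelf's underside is 230 mm.

The picture frame is on the floor beside the table on its +y side. The bookshelf is on top of the table, centred.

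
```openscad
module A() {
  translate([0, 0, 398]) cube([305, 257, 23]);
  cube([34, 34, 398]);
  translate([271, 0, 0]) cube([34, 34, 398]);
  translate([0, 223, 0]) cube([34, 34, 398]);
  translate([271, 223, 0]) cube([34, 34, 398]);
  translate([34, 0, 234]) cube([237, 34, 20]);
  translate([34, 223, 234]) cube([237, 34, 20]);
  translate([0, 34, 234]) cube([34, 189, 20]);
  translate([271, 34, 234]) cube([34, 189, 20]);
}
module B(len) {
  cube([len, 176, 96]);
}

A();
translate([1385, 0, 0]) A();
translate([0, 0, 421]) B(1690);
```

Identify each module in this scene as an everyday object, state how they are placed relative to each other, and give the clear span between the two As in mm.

A is a stool. B is a beam. A beam spans the tops of two stools. The clear span between the two stools is 1080 mm.

Second stool starts at x = 1385; first ends at x = 305; clear span = 1385 − 305 = 1080 mm.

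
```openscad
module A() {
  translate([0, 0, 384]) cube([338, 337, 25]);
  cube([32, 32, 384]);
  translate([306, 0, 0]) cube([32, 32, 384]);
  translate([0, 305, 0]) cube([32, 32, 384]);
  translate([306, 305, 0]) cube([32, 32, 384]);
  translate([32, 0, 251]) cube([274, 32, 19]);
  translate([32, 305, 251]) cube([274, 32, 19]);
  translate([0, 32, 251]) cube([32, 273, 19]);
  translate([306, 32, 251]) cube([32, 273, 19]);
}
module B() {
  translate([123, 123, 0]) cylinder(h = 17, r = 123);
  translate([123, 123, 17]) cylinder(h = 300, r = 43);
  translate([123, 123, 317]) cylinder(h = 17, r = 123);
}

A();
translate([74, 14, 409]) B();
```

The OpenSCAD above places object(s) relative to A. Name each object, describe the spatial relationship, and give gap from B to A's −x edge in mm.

A is a stool. B is a spool. The spool is on top of the stool. The gap from the spool to the stool's −x edge is 74 mm.

The spool's min-x is at 74; the stool's min-x is 0; gap = 74 mm.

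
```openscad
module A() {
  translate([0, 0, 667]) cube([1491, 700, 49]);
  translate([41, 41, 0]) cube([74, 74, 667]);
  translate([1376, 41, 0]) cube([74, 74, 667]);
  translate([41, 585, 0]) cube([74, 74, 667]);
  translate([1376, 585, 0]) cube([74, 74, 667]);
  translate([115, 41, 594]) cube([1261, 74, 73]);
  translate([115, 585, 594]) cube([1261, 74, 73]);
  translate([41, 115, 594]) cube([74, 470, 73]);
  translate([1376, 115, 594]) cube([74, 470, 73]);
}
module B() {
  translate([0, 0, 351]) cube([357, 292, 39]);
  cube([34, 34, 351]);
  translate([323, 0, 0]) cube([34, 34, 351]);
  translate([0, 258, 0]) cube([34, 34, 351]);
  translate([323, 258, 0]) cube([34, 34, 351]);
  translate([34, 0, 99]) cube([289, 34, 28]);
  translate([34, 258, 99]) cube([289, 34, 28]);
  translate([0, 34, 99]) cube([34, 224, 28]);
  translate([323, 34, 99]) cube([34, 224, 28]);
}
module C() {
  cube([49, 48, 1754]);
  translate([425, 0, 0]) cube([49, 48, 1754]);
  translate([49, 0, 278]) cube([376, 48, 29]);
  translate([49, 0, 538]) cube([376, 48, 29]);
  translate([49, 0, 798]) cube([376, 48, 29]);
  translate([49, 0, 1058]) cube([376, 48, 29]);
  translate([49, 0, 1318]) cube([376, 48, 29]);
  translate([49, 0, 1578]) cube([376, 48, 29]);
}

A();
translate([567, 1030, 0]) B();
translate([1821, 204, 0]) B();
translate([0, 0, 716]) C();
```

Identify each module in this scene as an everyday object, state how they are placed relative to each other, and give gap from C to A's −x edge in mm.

The ladder's min-x is at 0; the table's min-x is 0; gap = 0 mm.

A is a table. B is a stool. C is a ladder. Two stools sit around the table at the +y, +x sides. The ladder is on top of the table. The gap from the ladder to the table's −x edge is 0 mm.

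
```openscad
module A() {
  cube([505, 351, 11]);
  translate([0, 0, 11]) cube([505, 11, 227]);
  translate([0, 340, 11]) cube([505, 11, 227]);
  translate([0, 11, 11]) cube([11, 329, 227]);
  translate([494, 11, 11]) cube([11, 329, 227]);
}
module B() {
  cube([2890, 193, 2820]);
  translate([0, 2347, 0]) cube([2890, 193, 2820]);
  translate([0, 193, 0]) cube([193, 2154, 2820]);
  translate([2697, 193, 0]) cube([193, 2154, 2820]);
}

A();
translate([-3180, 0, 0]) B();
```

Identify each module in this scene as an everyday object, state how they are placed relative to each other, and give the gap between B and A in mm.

The house frame's nearest face is 290 mm from the open box's −x face.

A is an open box. B is a house frame. The house frame is on the floor beside the open box on its −x side. The gap between the house frame and the open box is 290 mm.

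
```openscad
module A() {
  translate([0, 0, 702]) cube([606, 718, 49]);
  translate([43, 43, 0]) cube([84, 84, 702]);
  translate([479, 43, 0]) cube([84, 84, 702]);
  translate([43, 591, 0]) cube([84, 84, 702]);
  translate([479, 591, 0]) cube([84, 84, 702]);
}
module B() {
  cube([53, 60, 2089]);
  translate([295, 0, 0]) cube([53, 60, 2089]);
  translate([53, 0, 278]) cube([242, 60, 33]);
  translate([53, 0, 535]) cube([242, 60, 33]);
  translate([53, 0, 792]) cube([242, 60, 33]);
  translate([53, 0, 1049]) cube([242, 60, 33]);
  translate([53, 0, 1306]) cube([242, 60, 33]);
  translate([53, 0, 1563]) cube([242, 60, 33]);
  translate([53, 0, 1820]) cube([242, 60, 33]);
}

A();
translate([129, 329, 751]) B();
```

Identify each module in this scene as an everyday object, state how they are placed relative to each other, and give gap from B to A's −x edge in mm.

The ladder's min-x is at 129; the table's min-x is 0; gap = 129 mm.

A is a table. B is a ladder. The ladder is on top of the table, centred. The gap from the ladder to the table's −x edge is 129 mm.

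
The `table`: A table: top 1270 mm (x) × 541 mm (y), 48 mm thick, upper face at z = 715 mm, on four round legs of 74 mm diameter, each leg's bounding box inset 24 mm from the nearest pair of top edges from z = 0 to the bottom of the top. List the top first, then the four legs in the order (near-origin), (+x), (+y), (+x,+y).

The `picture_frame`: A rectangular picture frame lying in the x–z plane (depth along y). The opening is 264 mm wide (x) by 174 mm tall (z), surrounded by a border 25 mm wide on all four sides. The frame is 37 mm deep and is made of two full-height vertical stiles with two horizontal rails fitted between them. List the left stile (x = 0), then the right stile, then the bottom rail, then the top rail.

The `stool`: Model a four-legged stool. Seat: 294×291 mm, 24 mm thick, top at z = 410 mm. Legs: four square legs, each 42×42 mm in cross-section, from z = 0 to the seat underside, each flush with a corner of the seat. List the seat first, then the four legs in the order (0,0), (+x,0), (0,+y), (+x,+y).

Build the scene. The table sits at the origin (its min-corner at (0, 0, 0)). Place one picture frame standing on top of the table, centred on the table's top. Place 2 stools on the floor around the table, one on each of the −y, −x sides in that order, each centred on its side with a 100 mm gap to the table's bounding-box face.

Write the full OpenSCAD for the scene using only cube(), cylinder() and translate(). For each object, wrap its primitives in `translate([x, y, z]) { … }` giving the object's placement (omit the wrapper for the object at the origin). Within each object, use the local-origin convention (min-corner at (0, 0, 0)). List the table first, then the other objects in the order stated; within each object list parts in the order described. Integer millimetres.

translate([0, 0, 667]) cube([1270, 541, 48]);
translate([61, 61, 0]) cylinder(h = 667, r = 37);
translate([1209, 61, 0]) cylinder(h = 667, r = 37);
translate([61, 480, 0]) cylinder(h = 667, r = 37);
translate([1209, 480, 0]) cylinder(h = 667, r = 37);
translate([478, 252, 715]) {
  cube([25, 37, 224]);
  translate([289, 0, 0]) cube([25, 37, 224]);
  translate([25, 0, 0]) cube([264, 37, 25]);
  translate([25, 0, 199]) cube([264, 37, 25]);
}
translate([488, -391, 0]) {
  translate([0, 0, 386]) cube([294, 291, 24]);
  cube([42, 42, 386]);
  translate([252, 0, 0]) cube([42, 42, 386]);
  translate([0, 249, 0]) cube([42, 42, 386]);
  translate([252, 249, 0]) cube([42, 42, 386]);
}
translate([-394, 125, 0]) {
  translate([0, 0, 386]) cube([294, 291, 24]);
  cube([42, 42, 386]);
  translate([252, 0, 0]) cube([42, 42, 386]);
  translate([0, 249, 0]) cube([42, 42, 386]);
  translate([252, 249, 0]) cube([42, 42, 386]);
}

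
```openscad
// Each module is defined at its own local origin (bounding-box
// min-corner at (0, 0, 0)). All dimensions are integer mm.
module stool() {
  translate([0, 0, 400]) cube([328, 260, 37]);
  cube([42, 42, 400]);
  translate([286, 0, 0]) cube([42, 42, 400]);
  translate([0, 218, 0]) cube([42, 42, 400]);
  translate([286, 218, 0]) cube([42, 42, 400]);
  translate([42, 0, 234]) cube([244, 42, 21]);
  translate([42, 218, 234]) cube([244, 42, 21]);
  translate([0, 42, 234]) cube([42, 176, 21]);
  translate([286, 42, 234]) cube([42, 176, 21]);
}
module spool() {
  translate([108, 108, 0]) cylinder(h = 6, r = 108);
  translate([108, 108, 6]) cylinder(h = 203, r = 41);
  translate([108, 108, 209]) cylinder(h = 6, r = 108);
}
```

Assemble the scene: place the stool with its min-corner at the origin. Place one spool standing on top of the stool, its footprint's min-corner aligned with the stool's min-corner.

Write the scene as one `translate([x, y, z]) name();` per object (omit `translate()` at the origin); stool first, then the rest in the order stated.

stool();
translate([0, 0, 437]) spool();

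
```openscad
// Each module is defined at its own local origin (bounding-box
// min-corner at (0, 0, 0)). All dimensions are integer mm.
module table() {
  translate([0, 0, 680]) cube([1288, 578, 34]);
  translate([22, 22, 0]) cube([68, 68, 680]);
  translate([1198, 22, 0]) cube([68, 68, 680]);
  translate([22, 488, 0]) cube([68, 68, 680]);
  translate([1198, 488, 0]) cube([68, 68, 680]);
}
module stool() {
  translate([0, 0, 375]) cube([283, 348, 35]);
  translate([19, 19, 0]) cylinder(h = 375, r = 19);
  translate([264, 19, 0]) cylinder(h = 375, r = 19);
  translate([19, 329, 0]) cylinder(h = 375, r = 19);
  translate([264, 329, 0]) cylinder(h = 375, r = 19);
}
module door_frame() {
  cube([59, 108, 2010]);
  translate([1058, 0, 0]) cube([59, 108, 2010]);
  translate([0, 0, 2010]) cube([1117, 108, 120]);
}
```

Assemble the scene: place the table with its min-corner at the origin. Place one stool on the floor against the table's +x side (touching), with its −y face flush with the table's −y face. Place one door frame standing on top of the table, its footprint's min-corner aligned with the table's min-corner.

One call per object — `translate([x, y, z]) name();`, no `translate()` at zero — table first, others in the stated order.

table();
translate([1288, 0, 0]) stool();
translate([0, 0, 714]) door_frame();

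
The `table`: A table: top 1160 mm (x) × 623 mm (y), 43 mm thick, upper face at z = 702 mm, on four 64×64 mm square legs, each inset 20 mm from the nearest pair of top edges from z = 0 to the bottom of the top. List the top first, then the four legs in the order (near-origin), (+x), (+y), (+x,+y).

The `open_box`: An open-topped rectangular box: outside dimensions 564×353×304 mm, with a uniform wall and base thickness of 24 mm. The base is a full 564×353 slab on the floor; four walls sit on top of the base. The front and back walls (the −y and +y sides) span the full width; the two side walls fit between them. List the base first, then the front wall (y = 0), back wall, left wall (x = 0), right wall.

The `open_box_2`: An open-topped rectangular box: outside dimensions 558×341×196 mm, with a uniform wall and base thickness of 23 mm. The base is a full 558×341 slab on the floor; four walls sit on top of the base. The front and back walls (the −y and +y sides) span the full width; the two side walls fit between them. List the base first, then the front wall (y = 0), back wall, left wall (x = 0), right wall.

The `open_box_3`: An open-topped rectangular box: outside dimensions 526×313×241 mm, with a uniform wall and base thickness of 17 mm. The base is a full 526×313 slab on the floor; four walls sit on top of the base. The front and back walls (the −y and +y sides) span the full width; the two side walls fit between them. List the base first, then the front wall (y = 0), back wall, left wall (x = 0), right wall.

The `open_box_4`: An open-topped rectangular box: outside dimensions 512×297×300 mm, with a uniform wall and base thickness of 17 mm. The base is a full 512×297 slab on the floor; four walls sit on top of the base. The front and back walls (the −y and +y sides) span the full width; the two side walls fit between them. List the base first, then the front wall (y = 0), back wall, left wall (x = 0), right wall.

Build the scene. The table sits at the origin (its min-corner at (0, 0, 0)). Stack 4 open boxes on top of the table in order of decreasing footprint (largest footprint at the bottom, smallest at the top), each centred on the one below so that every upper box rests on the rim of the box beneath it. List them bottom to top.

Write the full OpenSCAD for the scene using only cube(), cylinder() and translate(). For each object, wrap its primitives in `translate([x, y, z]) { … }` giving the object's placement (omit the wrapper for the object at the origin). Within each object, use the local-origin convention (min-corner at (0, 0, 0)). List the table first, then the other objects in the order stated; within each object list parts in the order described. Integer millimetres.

translate([0, 0, 659]) cube([1160, 623, 43]);
translate([20, 20, 0]) cube([64, 64, 659]);
translate([1076, 20, 0]) cube([64, 64, 659]);
translate([20, 539, 0]) cube([64, 64, 659]);
translate([1076, 539, 0]) cube([64, 64, 659]);
translate([298, 135, 702]) {
  cube([564, 353, 24]);
  translate([0, 0, 24]) cube([564, 24, 280]);
  translate([0, 329, 24]) cube([564, 24, 280]);
  translate([0, 24, 24]) cube([24, 305, 280]);
  translate([540, 24, 24]) cube([24, 305, 280]);
}
translate([301, 141, 1006]) {
  cube([558, 341, 23]);
  translate([0, 0, 23]) cube([558, 23, 173]);
  translate([0, 318, 23]) cube([558, 23, 173]);
  translate([0, 23, 23]) cube([23, 295, 173]);
  translate([535, 23, 23]) cube([23, 295, 173]);
}
translate([317, 155, 1202]) {
  cube([526, 313, 17]);
  translate([0, 0, 17]) cube([526, 17, 224]);
  translate([0, 296, 17]) cube([526, 17, 224]);
  translate([0, 17, 17]) cube([17, 279, 224]);
  translate([509, 17, 17]) cube([17, 279, 224]);
}
translate([324, 163, 1443]) {
  cube([512, 297, 17]);
  translate([0, 0, 17]) cube([512, 17, 283]);
  translate([0, 280, 17]) cube([512, 17, 283]);
  translate([0, 17, 17]) cube([17, 263, 283]);
  translate([495, 17, 17]) cube([17, 263, 283]);
}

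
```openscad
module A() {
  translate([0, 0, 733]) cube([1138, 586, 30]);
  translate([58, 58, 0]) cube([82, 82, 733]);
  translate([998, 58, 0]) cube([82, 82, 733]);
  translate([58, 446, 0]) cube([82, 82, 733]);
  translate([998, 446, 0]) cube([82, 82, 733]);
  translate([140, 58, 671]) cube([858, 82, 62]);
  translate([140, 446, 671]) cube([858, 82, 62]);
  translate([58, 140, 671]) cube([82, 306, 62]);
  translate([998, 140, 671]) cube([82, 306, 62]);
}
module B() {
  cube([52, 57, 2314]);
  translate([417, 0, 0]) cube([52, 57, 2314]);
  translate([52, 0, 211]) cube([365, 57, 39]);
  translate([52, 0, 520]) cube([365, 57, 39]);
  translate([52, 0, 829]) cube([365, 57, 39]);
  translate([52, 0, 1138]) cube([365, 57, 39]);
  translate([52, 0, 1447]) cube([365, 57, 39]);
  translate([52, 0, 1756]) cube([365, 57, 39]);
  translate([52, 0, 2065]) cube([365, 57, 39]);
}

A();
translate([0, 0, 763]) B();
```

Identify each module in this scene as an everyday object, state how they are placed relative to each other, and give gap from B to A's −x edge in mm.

The ladder's min-x is at 0; the table's min-x is 0; gap = 0 mm.

A is a table. B is a ladder. The ladder is on top of the table. The gap from the ladder to the table's −x edge is 0 mm.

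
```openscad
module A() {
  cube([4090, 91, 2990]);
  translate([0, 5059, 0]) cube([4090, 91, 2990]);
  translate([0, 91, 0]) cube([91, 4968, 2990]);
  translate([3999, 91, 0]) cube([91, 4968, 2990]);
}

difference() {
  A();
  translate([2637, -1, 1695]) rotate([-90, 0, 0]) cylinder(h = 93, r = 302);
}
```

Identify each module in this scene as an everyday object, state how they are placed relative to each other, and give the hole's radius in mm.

The subtracted cylinder has r = 302 mm.

A is a house frame. The house frame has a circular hole through its front wall. The hole's radius is 302 mm.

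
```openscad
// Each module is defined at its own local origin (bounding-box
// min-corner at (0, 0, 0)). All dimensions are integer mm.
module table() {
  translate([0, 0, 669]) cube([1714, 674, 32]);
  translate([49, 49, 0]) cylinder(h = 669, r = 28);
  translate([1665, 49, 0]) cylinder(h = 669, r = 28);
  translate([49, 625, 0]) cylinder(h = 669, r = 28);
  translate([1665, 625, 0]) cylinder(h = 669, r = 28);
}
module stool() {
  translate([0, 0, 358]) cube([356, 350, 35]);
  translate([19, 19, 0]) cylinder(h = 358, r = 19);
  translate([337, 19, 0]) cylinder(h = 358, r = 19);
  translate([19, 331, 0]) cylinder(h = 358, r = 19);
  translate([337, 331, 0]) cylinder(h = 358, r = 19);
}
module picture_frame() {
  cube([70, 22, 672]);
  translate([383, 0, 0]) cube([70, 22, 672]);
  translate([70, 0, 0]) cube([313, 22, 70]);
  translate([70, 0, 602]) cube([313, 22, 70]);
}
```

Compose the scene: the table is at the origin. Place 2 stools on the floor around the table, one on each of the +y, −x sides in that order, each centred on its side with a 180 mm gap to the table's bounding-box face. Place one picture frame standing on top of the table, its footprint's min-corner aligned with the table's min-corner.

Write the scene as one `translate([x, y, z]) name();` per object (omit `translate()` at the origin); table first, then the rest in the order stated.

table();
translate([679, 854, 0]) stool();
translate([-536, 162, 0]) stool();
translate([0, 0, 701]) picture_frame();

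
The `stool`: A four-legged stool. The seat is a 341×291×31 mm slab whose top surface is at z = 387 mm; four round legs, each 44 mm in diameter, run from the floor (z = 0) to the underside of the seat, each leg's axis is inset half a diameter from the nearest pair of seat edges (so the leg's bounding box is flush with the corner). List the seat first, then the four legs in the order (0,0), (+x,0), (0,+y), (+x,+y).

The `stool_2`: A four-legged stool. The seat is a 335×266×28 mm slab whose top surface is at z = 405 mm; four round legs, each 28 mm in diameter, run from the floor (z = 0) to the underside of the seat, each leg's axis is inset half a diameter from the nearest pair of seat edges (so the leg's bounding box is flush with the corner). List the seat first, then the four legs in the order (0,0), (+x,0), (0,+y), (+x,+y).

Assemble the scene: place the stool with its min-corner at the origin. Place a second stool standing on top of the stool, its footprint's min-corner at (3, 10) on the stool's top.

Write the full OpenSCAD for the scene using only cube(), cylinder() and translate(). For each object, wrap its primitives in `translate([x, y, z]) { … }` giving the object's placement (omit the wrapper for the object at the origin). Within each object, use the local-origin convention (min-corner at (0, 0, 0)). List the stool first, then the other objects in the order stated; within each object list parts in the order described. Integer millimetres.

translate([0, 0, 356]) cube([341, 291, 31]);
translate([22, 22, 0]) cylinder(h = 356, r = 22);
translate([319, 22, 0]) cylinder(h = 356, r = 22);
translate([22, 269, 0]) cylinder(h = 356, r = 22);
translate([319, 269, 0]) cylinder(h = 356, r = 22);
translate([3, 10, 387]) {
  translate([0, 0, 377]) cube([335, 266, 28]);
  translate([14, 14, 0]) cylinder(h = 377, r = 14);
  translate([321, 14, 0]) cylinder(h = 377, r = 14);
  translate([14, 252, 0]) cylinder(h = 377, r = 14);
  translate([321, 252, 0]) cylinder(h = 377, r = 14);
}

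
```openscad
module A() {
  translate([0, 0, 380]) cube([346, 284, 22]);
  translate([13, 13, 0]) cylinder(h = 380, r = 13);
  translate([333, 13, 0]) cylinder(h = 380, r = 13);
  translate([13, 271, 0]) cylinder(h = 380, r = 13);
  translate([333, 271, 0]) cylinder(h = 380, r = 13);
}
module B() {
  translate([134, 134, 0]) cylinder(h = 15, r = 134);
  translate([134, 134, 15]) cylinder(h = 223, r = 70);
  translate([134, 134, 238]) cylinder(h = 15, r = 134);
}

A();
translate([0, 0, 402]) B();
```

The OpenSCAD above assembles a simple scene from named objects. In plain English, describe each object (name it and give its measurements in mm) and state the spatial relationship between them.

A is a four-legged stool. The seat is 346×284 mm, 22 mm thick, top at z = 402 mm. It stands on four round legs, each 26 mm in diameter, from z = 0 to the seat underside, each leg's axis is inset half a diameter from the nearest pair of seat edges (so the leg's bounding box is flush with the corner).

B is a spool: two coaxial disc flanges of radius 134 mm and thickness 15 mm, joined by a core cylinder of radius 70 mm and height 223 mm. The lower flange rests on z = 0 and the three cylinders share a vertical axis.

The spool is on top of the stool.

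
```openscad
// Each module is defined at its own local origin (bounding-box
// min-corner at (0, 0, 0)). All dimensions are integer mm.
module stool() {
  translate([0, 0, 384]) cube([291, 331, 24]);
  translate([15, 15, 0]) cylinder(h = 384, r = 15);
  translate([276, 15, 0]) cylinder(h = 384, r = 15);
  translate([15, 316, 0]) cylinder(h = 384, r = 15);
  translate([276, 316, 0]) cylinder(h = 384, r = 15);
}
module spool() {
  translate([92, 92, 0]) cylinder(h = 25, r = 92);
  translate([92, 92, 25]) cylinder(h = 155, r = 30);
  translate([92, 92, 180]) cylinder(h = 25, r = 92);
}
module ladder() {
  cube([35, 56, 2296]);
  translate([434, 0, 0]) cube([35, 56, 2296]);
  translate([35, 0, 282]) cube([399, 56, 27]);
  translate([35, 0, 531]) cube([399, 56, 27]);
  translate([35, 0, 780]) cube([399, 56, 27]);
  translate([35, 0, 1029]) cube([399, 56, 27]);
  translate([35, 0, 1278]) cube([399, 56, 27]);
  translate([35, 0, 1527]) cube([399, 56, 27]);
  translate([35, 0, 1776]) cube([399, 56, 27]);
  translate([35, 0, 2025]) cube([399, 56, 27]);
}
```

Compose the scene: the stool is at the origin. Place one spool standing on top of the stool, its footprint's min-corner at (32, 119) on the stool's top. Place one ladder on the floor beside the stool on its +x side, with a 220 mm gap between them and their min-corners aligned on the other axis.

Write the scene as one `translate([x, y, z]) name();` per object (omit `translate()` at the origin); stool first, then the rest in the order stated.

stool();
translate([32, 119, 408]) spool();
translate([511, 0, 0]) ladder();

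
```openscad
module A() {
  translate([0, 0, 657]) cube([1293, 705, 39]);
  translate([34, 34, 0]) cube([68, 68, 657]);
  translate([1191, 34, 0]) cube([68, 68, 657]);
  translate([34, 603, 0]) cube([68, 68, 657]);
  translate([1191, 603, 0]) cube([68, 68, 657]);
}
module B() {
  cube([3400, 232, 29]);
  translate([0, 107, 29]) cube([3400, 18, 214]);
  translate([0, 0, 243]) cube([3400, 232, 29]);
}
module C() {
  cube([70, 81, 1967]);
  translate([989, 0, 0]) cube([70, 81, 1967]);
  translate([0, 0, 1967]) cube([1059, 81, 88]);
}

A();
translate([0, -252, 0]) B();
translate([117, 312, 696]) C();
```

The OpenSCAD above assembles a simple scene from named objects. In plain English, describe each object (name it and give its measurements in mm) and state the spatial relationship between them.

A is a table with a 1293×705 mm rectangular top, 39 mm thick, top surface at z = 696 mm, supported by four 68×68 mm square legs, each inset 34 mm from the nearest pair of top edges, running from the floor.

B is an I-beam lying along x, 3400 mm long. Overall section height 272 mm. Two flanges 232 mm wide (y) and 29 mm thick, one on the floor and one at the top; a web 18 mm thick runs between them, centred on the flange width.

C is a rectangular door frame: two vertical jambs of 70×81 mm section, 1967 mm tall, with a clear opening 919 mm wide between their inner faces. A header 88 mm tall and 81 mm deep lies on top of the jambs and spans the full outside width.

The I-beam is on the floor beside the table on its −y side. The door frame is on top of the table, centred.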